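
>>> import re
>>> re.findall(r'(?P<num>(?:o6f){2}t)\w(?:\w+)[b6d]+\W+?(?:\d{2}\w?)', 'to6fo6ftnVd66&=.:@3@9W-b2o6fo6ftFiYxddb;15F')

Pattern: the literal 'o6f' repeated 2 times, then the literal 't' (captured as 'num'); then a word character; then one or more of a word character (non-capturing group); then one or more of one of [b6d]; then one or more of a non-word character (lazy); then exactly 2 of a digit, then optionally a word character (non-capturing group).
Walking the string: at [25:43] match 'o6fo6ftFiYxddb;15F', group 1 = 'o6fo6ft'.
One capturing group, so `findall` returns just the captured substring from the one match — 1 in all.

['o6fo6ft']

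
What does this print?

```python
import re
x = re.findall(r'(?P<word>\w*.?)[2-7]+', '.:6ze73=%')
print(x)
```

[':', 'ze7']

The pattern matches zero or more of a word character, then optionally any character (captured as 'word'); then one or more of a character in [2-7].
Walking the string: at [1:3] match ':6', group 1 = ':'; at [3:7] match 'ze73', group 1 = 'ze7'.
One capturing group, so `findall` returns just the captured substring from each match — 2 in all.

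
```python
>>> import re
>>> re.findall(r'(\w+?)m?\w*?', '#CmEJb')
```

['C', 'E', 'J', 'b']

The pattern matches one or more of a word character (lazy) (captured); then optionally the literal 'm', then zero or more of a word character (lazy).
Matches: at [1:3] match 'Cm', group 1 = 'C'; at [3:4] match 'E', group 1 = 'E'; at [4:5] match 'J', group 1 = 'J'; at [5:6] match 'b', group 1 = 'b'.
`findall` collects group 1 from each match (4 total).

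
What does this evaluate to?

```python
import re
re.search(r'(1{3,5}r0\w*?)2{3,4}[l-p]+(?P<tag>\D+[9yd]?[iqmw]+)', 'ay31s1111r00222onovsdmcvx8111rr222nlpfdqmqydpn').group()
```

'1111r00222onovsdm'

Pattern: 3 to 5 of the literal '1', then the literal 'r0', then zero or more of a word character (lazy) (captured); then 3 to 4 of the literal '2', then one or more of a character in [l-p]; then one or more of a non-digit, then optionally one of [9yd], then one or more of one of [iqmw] (captured as 'tag').
`re.search` scans for the first position where the pattern succeeds.
The match spans [5:22] → '1111r00222onovsdm'.
Captured: group 1 = '1111r00', group 2 = 'vsdm'.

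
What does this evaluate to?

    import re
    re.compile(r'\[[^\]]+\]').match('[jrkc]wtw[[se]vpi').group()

`re.match` only tries the pattern at the start of the string.
The match spans [0:6] → '[jrkc]'.

'[jrkc]'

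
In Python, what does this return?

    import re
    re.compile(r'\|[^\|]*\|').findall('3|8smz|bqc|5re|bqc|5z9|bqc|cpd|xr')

Walking the string: at [1:7] → '|8smz|'; at [10:15] → '|5re|'; at [18:23] → '|5z9|'; at [26:31] → '|cpd|'.
`findall` yields the raw match text (4 of them) because the pattern has no groups.

['|8smz|', '|5re|', '|5z9|', '|cpd|']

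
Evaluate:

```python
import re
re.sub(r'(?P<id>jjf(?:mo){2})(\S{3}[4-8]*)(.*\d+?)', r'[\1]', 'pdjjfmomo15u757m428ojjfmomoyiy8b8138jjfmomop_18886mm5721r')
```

'pd[jjfmomo]r'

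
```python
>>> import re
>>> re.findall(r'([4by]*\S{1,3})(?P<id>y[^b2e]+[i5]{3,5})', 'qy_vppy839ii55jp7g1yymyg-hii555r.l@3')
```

[('q', 'y_vppy839ii55jp7g1yymyg-hii555')]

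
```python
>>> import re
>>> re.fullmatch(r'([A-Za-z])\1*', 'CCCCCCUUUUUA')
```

`\1` has to match the exact text group 1 already captured.
`re.fullmatch` requires the pattern to consume the entire string.
Here the pattern can't cover the whole string, so the call returns None.

None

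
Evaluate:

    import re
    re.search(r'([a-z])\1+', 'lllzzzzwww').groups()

('l',)

The backreference `\1` re-matches whatever the first group consumed, character for character.
`search` walks the string left to right and returns the first match it finds.
The match spans [0:3] → 'lll'.
Captured: group 1 = 'l'.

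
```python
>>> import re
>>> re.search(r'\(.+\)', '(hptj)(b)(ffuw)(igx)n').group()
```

'(hptj)(b)(ffuw)(igx)'

`search` walks the string left to right and returns the first match it finds.
The match spans [0:20] → '(hptj)(b)(ffuw)(igx)'.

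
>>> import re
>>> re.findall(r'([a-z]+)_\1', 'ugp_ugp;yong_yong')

['ugp', 'yong']

A backreference is literal: `\1` must see the identical characters the first group matched.
Scanning left to right: at [0:7] match 'ugp_ugp', group 1 = 'ugp'; at [8:17] match 'yong_yong', group 1 = 'yong'.
With a single group, `findall` returns only what that group captured — 2 items.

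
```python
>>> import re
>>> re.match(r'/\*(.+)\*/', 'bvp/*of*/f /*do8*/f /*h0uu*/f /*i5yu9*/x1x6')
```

None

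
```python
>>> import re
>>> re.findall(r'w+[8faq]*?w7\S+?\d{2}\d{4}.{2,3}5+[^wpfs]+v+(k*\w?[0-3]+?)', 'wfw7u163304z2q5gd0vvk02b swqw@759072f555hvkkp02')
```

['k02']

With a single group, `findall` returns only what that group captured — 1 item.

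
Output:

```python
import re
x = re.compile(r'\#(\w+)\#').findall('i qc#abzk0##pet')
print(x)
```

Matches: at [4:11] match '#abzk0#', group 1 = 'abzk0'.
One capturing group, so `findall` returns just the captured substring from the one match — 1 in all.

['abzk0']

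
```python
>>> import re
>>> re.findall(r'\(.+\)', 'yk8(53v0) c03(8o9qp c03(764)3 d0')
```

['(53v0) c03(8o9qp c03(764)']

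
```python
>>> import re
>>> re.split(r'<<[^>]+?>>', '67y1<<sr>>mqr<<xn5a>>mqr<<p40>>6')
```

['67y1', 'mqr', 'mqr', '6']

Matches to split on: at [4:10] → '<<sr>>'; at [13:21] → '<<xn5a>>'; at [24:31] → '<<p40>>'.
The string is cut at each match, leaving 4 pieces.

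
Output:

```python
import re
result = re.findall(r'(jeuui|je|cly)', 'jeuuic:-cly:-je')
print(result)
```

['jeuui', 'cly', 'je']

Alternation tries branches left to right and keeps the first one that lets the overall match succeed at that position.
`findall` collects group 1 from each match (3 total).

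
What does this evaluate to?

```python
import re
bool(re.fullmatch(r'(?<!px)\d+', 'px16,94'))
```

False

The negative lookahead/lookbehind blocks any match where the forbidden context is present.
For `fullmatch`, every character of the input must be accounted for by the pattern.
Here there's no way to consume every character, so the call returns None, and `bool(None)` is False.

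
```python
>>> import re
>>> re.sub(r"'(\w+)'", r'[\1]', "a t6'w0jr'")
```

'a t6[w0jr]'

Matches: at [4:10] → "'w0jr'".
Each match is replaced using the text its own group 1 captured.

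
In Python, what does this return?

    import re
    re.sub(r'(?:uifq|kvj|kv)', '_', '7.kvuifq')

Matches: at [2:4] → 'kv'; at [4:8] → 'uifq'.
Each match is replaced by '_'.

'7.__'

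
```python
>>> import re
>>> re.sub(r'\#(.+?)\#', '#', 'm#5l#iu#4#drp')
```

A non-greedy quantifier consumes as few characters as it can — just enough that the remainder of the pattern still matches from where it stops; whatever follows it matches normally.
Matches: at [1:5] → '#5l#'; at [7:10] → '#4#'.
Every occurrence is swapped for '#'.

'm#iu#drp'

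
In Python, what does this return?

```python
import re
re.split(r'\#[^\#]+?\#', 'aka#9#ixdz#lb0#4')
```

['aka', 'ixdz', '4']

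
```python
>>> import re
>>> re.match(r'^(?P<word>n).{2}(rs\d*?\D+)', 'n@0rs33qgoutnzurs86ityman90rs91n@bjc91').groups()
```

('n', 'rs33qgoutnzurs')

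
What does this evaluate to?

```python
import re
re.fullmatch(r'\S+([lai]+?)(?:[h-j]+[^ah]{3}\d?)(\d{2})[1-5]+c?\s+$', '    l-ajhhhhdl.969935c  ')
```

None

Pattern: one or more of a non-whitespace character; then one or more of one of [lai] (lazy) (captured); then one or more of a character in [h-j], then exactly 3 of any character except [ah], then optionally a digit (non-capturing group); then exactly 2 of a digit (captured); then one or more of a character in [1-5], then optionally a literal 'c', then one or more of whitespace; then anchored at the end.
`fullmatch` succeeds only if the pattern covers the string from start to end.
Here the string isn't matched end-to-end, so the call returns None.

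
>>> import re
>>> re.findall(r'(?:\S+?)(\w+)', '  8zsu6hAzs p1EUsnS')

['zsu6hAzs', '1EUsnS']

This matches one or more of a non-whitespace character (lazy) (non-capturing group); then one or more of a word character (captured).
A non-greedy quantifier consumes as few characters as it can — just enough that the remainder of the pattern still matches from where it stops; whatever follows it matches normally.
Walking the string: at [2:11] match '8zsu6hAzs', group 1 = 'zsu6hAzs'; at [12:19] match 'p1EUsnS', group 1 = '1EUsnS'.
Because there's exactly one group, `findall` drops the full match and keeps group 1 from each hit.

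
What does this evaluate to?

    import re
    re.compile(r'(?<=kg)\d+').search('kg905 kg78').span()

Lookahead/lookbehind check context without consuming it, so the matched span excludes the asserted characters.
`re.search` tries every starting position until one works.
The match spans [2:5] → '905'.

(2, 5)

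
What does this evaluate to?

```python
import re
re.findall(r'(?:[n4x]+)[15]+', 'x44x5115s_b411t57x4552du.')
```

['x44x5115', '411', 'x455']

The pattern matches one or more of one of [n4x] (non-capturing group); then one or more of one of [15].
Scanning left to right: at [0:8] → 'x44x5115'; at [11:14] → '411'; at [17:21] → 'x455'.
Since nothing is captured, `findall` lists the 3 matched substrings directly.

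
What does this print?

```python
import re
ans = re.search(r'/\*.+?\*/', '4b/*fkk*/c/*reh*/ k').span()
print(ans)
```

Because the quantifier is non-greedy, it stops expanding at the earliest point where the rest of the pattern can succeed.
`re.search` scans for the first position where the pattern succeeds.
The match spans [2:9] → '/*fkk*/'.

(2, 9)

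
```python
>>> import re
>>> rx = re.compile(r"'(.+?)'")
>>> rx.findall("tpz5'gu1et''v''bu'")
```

['gu1et', 'v', 'bu']

A non-greedy quantifier consumes as few characters as it can — just enough that the remainder of the pattern still matches from where it stops; whatever follows it matches normally.
Matches: at [4:11] match "'gu1et'", group 1 = 'gu1et'; at [11:14] match "'v'", group 1 = 'v'; at [14:18] match "'bu'", group 1 = 'bu'.
`findall` collects group 1 from each match (3 total).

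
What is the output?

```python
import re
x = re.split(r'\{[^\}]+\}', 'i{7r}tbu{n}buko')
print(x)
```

['i', 'tbu', 'buko']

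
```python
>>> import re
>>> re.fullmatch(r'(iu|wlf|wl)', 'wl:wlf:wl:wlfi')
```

`re.fullmatch` requires the pattern to consume the entire string.
Here the pattern can't cover the whole string, so the call returns None.

None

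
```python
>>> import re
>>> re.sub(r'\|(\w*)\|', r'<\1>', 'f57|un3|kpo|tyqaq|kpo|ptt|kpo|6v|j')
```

Matches: at [3:8] → '|un3|'; at [11:18] → '|tyqaq|'; at [21:26] → '|ptt|'; at [29:33] → '|6v|'.
Each match is replaced using the text its own group 1 captured.

'f57<un3>kpo<tyqaq>kpo<ptt>kpo<6v>j'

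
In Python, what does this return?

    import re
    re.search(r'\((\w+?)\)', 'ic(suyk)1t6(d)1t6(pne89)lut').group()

'(suyk)'

`search` walks the string left to right and returns the first match it finds.
The match spans [2:8] → '(suyk)'.
Captured: group 1 = 'suyk'.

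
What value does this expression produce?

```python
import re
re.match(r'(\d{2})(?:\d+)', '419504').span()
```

(0, 6)

Pattern: exactly 2 of a digit (captured); then one or more of a digit (non-capturing group).
`match` is anchored at position 0; if the pattern doesn't fit there, it returns None.
The match spans [0:6] → '419504'.
Captured: group 1 = '41'.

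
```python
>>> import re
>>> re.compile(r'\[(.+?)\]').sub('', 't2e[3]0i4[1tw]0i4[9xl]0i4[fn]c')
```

't2e0i40i40i4c'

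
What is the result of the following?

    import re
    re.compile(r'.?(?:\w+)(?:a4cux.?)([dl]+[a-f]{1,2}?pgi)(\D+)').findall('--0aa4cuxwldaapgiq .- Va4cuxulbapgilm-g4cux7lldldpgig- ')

[('ldaapgi', 'q .- Va')]

This matches optionally any character; then one or more of a word character (non-capturing group); then the literal 'a4c', then the literal 'ux', then optionally any character (non-capturing group); then one or more of one of [dl], then 1 to 2 of a character in [a-f] (lazy), then the literal 'pgi' (captured); then one or more of a non-digit (captured).
Scanning left to right: at [1:24] match '-0aa4cuxwldaapgiq .- Va', groups = ('ldaapgi', 'q .- Va').
`findall` packs the 2 group values into a tuple for every match.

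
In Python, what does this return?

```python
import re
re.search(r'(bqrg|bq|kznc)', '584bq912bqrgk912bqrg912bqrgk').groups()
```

`re.search` tries every starting position until one works.
The match spans [3:5] → 'bq'.
Captured: group 1 = 'bq'.

('bq',)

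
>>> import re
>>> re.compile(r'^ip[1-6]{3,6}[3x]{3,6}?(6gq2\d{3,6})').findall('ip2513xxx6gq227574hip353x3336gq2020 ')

['6gq227574']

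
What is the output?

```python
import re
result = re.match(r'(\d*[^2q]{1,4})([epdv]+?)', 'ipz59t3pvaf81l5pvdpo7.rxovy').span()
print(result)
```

(0, 2)

Pattern: zero or more of a digit, then 1 to 4 of any character except [2q] (captured); then one or more of one of [epdv] (lazy) (captured).
`match` is anchored at position 0; if the pattern doesn't fit there, it returns None.
The match spans [0:2] → 'ip'.
Captured: group 1 = 'i', group 2 = 'p'.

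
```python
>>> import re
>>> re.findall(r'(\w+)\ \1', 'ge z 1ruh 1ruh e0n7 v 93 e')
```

After group 1 captures some text, `\1` only succeeds where that same text appears again.
Matches: at [5:14] match '1ruh 1ruh', group 1 = '1ruh'.
Because there's exactly one group, `findall` drops the full match and keeps group 1 from the one hit.

['1ruh']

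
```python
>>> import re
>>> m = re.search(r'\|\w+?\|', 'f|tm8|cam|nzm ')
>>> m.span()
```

`re.search` tries every starting position until one works.
The match spans [1:6] → '|tm8|'.

(1, 6)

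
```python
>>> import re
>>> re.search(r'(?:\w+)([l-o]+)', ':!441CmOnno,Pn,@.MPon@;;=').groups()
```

('o',)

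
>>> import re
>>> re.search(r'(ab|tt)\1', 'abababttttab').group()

'abab'

`\1` is not a pattern — it's the concrete string captured by group 1, re-applied verbatim.
`re.search` tries every starting position until one works.
The match spans [0:4] → 'abab'.
Captured: group 1 = 'ab'.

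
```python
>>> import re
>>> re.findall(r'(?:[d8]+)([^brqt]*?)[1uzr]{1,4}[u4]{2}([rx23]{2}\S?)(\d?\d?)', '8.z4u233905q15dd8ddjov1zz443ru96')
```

This matches one or more of one of [d8] (non-capturing group); then zero or more of any character except [brqt] (lazy) (captured); then 1 to 4 of one of [1uzr], then exactly 2 of one of [u4]; then exactly 2 of one of [rx23], then optionally a non-whitespace character (captured); then optionally a digit, then optionally a digit (captured).
A non-greedy quantifier consumes as few characters as it can — just enough that the remainder of the pattern still matches from where it stops; whatever follows it matches normally.
Walking the string: at [0:10] match '8.z4u23390', groups = ('.', '233', '90'); at [14:32] match 'dd8ddjov1zz443ru96', groups = ('jov', '3ru', '96').
Multiple groups make `findall` return tuples — one 3-tuple for each match.

[('.', '233', '90'), ('jov', '3ru', '96')]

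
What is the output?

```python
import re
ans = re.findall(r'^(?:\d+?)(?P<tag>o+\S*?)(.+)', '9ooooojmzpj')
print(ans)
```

A `+?`/`*?`/`{m,n}?` starts at its minimum and grows only as far as needed for what follows to match.
2 groups means the one result is a tuple of 2 captured strings — 1 here.

[('ooooo', 'jmzpj')]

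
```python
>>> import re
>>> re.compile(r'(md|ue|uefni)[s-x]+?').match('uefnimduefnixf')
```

`match` is anchored at position 0; if the pattern doesn't fit there, it returns None.
Here position 0 doesn't satisfy it, so the call returns None.

None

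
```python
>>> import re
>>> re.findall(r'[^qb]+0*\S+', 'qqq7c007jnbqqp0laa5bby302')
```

Pattern: one or more of any character except [qb], then zero or more of a literal '0'; then one or more of a non-whitespace character.
Walking the string: at [3:25] → '7c007jnbqqp0laa5bby302'.
No capturing groups, so `findall` returns the 1 full match string.

['7c007jnbqqp0laa5bby302']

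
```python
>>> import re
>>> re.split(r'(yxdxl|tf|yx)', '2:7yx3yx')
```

['2:7', 'yx', '3', 'yx', '']

The group in the pattern means `split` returns the separators' captures alongside the pieces.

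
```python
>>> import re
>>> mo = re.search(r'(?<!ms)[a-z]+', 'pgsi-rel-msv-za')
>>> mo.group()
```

'pgsi'

`(?!…)`/`(?<!…)` only lets a position through if the neighbouring text does NOT match; no characters are consumed.
The match spans [0:4] → 'pgsi'.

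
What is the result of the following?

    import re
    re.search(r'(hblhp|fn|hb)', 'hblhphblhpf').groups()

The match spans [0:5] → 'hblhp'.
Captured: group 1 = 'hblhp'.

('hblhp',)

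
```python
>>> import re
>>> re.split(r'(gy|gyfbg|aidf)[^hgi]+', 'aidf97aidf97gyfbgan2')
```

['', 'aidf', 'idf97', 'gy', 'gan2']

Branches in `(...|...)` are attempted left-to-right; the first branch that allows the whole pattern to succeed is taken.
`re.split` interleaves the captured-group text with the surrounding fragments.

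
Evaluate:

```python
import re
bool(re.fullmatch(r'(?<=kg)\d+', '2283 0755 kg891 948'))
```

False

Because the assertion is zero-width, the text it checks is not consumed and won't appear in the result.
For `fullmatch`, every character of the input must be accounted for by the pattern.
Here the pattern can't cover the whole string, so the call returns None, and `bool(None)` is False.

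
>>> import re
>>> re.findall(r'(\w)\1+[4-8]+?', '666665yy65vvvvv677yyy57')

['6', 'y', 'v', 'y']

After group 1 captures some text, `\1` only succeeds where that same text appears again.
Scanning left to right: at [0:6] match '666665', group 1 = '6'; at [6:9] match 'yy6', group 1 = 'y'; at [10:16] match 'vvvvv6', group 1 = 'v'; at [18:22] match 'yyy5', group 1 = 'y'.
`findall` collects group 1 from each match (4 total).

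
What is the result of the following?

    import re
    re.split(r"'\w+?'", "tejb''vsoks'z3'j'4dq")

["tejb'", 'z3', '4dq']

Splitting on the pattern gives 3 pieces.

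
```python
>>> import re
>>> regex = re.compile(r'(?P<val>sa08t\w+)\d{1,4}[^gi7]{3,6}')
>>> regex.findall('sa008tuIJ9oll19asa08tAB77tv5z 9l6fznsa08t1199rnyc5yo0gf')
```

The pattern matches the literal 'sa0', then the literal '8t', then one or more of a word character (captured as 'val'); then 1 to 4 of a digit, then 3 to 6 of any character except [gi7].
One capturing group, so `findall` returns just the captured substring from each match — 2 in all.

['sa08tAB77tv', 'sa08t1199rnyc']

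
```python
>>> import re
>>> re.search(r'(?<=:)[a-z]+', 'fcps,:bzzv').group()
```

The `(?=…)`/`(?<=…)` assertion just peeks at neighbouring text; it doesn't advance the match position.
The match spans [6:10] → 'bzzv'.

'bzzv'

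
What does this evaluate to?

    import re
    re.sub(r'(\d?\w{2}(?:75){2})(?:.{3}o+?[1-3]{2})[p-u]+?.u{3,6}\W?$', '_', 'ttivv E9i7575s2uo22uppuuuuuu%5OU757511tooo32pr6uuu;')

Pattern: optionally a digit, then exactly 2 of a word character, then the literal '75' repeated 2 times (captured); then exactly 3 of any character, then one or more of a literal 'o' (lazy), then exactly 2 of a character in [1-3] (non-capturing group); then one or more of a character in [p-u] (lazy); then any character, then 3 to 6 of the literal 'u', then optionally a non-word character; then anchored at the end.
Matches: at [29:51] → '5OU757511tooo32pr6uuu;'.
`sub` substitutes '_' at each match site.

'ttivv E9i7575s2uo22uppuuuuuu%_'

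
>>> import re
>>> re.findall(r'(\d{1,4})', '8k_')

['8']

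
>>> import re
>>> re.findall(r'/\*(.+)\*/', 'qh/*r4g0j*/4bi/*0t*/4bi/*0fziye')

Scanning left to right: at [2:20] match '/*r4g0j*/4bi/*0t*/', group 1 = 'r4g0j*/4bi/*0t'.
Because there's exactly one group, `findall` drops the full match and keeps group 1 from the one hit.

['r4g0j*/4bi/*0t']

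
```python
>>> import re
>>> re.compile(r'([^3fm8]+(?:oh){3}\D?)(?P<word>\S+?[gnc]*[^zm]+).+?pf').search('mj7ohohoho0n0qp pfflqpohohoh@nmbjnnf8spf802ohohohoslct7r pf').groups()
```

The match spans [1:40] → 'j7ohohoho0n0qp pfflqpohohoh@nmbjnnf8spf'.
Captured: group 1 = 'j7ohohoho', group 2 = '0n0qp pfflqpohohoh@n'.

('j7ohohoho', '0n0qp pfflqpohohoh@n')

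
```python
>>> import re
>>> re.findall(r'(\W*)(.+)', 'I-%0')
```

[('', 'I-%0')]

Multiple groups make `findall` return tuples — one 2-tuple for the one match.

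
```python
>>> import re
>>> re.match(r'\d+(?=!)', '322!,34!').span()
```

(0, 3)

`match` is anchored at position 0; if the pattern doesn't fit there, it returns None.
The match spans [0:3] → '322'.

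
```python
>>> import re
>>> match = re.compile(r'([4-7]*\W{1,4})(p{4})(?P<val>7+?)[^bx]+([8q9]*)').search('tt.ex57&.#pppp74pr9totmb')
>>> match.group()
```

Pattern: zero or more of a character in [4-7], then 1 to 4 of a non-word character (captured); then exactly 4 of a literal 'p' (captured); then one or more of a literal '7' (lazy) (captured as 'val'); then one or more of any character except [bx]; then zero or more of one of [8q9] (captured).
Unlike `match`, `search` isn't anchored — it looks for the pattern anywhere in the string.
The match spans [5:23] → '57&.#pppp74pr9totm'.
Captured: group 1 = '57&.#', group 2 = 'pppp', group 3 = '7', group 4 = ''.

'57&.#pppp74pr9totm'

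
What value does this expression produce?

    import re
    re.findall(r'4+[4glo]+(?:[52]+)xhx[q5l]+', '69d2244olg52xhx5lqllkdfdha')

The pattern matches one or more of a literal '4'; then one or more of one of [4glo]; then one or more of one of [52] (non-capturing group); then the literal 'xhx', then one or more of one of [q5l].
Walking the string: at [5:20] → '44olg52xhx5lqll'.
`findall` yields the raw match text (1 of them) because the pattern has no groups.

['44olg52xhx5lqll']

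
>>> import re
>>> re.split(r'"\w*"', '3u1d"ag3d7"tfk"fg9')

Matches to split on: at [4:11] → '"ag3d7"'.
Each match becomes a cut point; 2 segments remain.

['3u1d', 'tfk"fg9']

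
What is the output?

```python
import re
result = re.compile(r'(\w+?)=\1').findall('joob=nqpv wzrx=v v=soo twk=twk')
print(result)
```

['twk']

`\1` is not a pattern — it's the concrete string captured by group 1, re-applied verbatim.
Because there's exactly one group, `findall` drops the full match and keeps group 1 from the one hit.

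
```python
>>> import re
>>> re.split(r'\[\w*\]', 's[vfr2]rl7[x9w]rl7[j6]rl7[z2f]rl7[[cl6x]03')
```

Matches to split on: at [1:7] → '[vfr2]'; at [10:15] → '[x9w]'; at [18:22] → '[j6]'; at [25:30] → '[z2f]'; at [34:40] → '[cl6x]'.
Each match becomes a cut point; 6 segments remain.

['s', 'rl7', 'rl7', 'rl7', 'rl7[', '03']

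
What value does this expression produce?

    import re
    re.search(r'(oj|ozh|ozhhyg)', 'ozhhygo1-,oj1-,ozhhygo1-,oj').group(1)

Alternation tries branches left to right and keeps the first one that lets the overall match succeed at that position.
Unlike `match`, `search` isn't anchored — it looks for the pattern anywhere in the string.
The match spans [0:3] → 'ozh'.
Captured: group 1 = 'ozh'.

'ozh'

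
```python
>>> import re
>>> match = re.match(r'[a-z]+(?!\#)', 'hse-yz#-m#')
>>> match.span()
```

`re.match` won't scan ahead — the pattern has to work from the very first character.
The match spans [0:3] → 'hse'.

(0, 3)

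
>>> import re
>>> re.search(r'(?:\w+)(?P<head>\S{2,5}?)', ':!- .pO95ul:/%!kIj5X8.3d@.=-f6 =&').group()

Because the quantifier is non-greedy, it stops expanding at the earliest point where the rest of the pattern can succeed.
The match spans [5:13] → 'pO95ul:/'.

'pO95ul:/'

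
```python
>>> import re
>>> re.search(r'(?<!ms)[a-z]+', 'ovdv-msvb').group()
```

'ovdv'

`(?!…)`/`(?<!…)` only lets a position through if the neighbouring text does NOT match; no characters are consumed.
The match spans [0:4] → 'ovdv'.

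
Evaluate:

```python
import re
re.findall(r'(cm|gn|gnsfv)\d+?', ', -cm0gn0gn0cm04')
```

['cm', 'gn', 'gn', 'cm']

Matches: at [3:6] match 'cm0', group 1 = 'cm'; at [6:9] match 'gn0', group 1 = 'gn'; at [9:12] match 'gn0', group 1 = 'gn'; at [12:15] match 'cm0', group 1 = 'cm'.
Because there's exactly one group, `findall` drops the full match and keeps group 1 from each hit.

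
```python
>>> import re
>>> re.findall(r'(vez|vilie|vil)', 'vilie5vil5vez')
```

['vilie', 'vil', 'vez']

`|` is ordered: at each position the engine commits to the first alternative that works.
Scanning left to right: at [0:5] match 'vilie', group 1 = 'vilie'; at [6:9] match 'vil', group 1 = 'vil'; at [10:13] match 'vez', group 1 = 'vez'.
`findall` collects group 1 from each match (3 total).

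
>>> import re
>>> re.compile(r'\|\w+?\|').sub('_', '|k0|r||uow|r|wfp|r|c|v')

'_r|_r_r_v'

`sub` substitutes '_' at each match site.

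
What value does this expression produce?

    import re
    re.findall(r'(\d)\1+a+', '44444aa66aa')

['4', '6']

`\1` is not a pattern — it's the concrete string captured by group 1, re-applied verbatim.
Matches: at [0:7] match '44444aa', group 1 = '4'; at [7:11] match '66aa', group 1 = '6'.
One capturing group, so `findall` returns just the captured substring from each match — 2 in all.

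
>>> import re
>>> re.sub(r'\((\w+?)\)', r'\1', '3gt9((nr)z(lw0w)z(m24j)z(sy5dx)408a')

`\1` in the replacement pulls in group 1's text for each match.

'3gt9(nrzlw0wzm24jzsy5dx408a'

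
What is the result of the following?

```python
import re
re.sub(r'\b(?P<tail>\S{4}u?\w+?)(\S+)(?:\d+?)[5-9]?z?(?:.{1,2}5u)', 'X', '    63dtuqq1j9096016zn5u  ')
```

'    X  '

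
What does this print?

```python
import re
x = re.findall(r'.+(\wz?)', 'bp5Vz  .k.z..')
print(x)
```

Pattern: one or more of any character; then a word character, then optionally the literal 'z' (captured).
Walking the string: at [0:11] match 'bp5Vz  .k.z', group 1 = 'z'.
One capturing group, so `findall` returns just the captured substring from the one match — 1 in all.

['z']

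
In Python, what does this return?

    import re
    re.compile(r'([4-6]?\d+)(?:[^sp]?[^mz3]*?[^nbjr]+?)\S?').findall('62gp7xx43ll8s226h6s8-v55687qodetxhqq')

A non-greedy quantifier consumes as few characters as it can — just enough that the remainder of the pattern still matches from where it stops; whatever follows it matches normally.
Because there's exactly one group, `findall` drops the full match and keeps group 1 from each hit.

['62', '43', '226', '8', '5687']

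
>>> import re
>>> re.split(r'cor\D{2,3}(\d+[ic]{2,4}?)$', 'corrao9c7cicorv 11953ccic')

['corrao9c7ci', '11953ccic', '']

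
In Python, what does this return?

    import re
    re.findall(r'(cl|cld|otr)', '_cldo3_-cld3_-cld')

['cl', 'cl', 'cl']

Alternation isn't longest-match — the leftmost alternative that fits at this position is chosen.
Walking the string: at [1:3] match 'cl', group 1 = 'cl'; at [8:10] match 'cl', group 1 = 'cl'; at [14:16] match 'cl', group 1 = 'cl'.
One capturing group, so `findall` returns just the captured substring from each match — 3 in all.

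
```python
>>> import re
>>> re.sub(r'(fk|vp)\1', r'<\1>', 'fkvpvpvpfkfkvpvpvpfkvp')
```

'fk<vp>vp<fk><vp>vpfkvp'

A backreference is literal: `\1` must see the identical characters the first group matched.
The replacement refers to a captured group, so each match is rewritten using its own captured text.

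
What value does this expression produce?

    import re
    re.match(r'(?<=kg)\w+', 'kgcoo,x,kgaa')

None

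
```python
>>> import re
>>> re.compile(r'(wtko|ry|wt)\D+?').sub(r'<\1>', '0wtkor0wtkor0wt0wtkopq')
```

'0<wtko>0<wtko>0wt0<wtko>q'

The regex engine tests alternatives in the order written; an earlier branch that matches wins even if a later one would match more.
Matches: at [1:6] → 'wtkor'; at [7:12] → 'wtkor'; at [16:21] → 'wtkop'.
Each match is replaced using the text its own group 1 captured.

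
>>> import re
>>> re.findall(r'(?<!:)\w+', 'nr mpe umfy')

The negative lookaround is zero-width — it rules out positions where the adjacent text would match, without consuming anything.
Scanning left to right: at [0:2] → 'nr'; at [3:6] → 'mpe'; at [7:11] → 'umfy'.
No capturing groups, so `findall` returns the 3 full match strings.

['nr', 'mpe', 'umfy']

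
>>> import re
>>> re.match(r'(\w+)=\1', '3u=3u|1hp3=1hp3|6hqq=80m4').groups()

('3u',)

The backreference `\1` re-matches whatever the first group consumed, character for character.
`match` is anchored at position 0; if the pattern doesn't fit there, it returns None.
The match spans [0:5] → '3u=3u'.
Captured: group 1 = '3u'.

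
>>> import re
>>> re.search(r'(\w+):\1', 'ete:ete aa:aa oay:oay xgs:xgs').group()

`\1` is not a pattern — it's the concrete string captured by group 1, re-applied verbatim.
`re.search` scans for the first position where the pattern succeeds.
The match spans [0:7] → 'ete:ete'.
Captured: group 1 = 'ete'.

'ete:ete'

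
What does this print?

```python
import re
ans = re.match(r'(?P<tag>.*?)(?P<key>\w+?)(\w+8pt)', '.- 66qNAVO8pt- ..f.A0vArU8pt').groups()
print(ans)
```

This matches zero or more of any character (lazy) (captured as 'tag'); then one or more of a word character (lazy) (captured as 'key'); then one or more of a word character, then the literal '8pt' (captured).
A `+?`/`*?`/`{m,n}?` starts at its minimum and grows only as far as needed for what follows to match.
`re.match` only tries the pattern at the start of the string.
The match spans [0:13] → '.- 66qNAVO8pt'.
Captured: group 1 = '.- ', group 2 = '6', group 3 = '6qNAVO8pt'.

('.- ', '6', '6qNAVO8pt')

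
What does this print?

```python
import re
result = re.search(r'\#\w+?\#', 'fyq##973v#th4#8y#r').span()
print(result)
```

Unlike `match`, `search` isn't anchored — it looks for the pattern anywhere in the string.
The match spans [4:10] → '#973v#'.

(4, 10)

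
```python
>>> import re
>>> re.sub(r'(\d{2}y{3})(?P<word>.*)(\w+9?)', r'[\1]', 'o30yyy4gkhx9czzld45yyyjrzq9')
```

'o[30yyy]'

This matches exactly 2 of a digit, then exactly 3 of a literal 'y' (captured); then zero or more of any character (captured as 'word'); then one or more of a word character, then optionally the literal '9' (captured).
Matches: at [1:27] → '30yyy4gkhx9czzld45yyyjrzq9'.
The replacement refers to a captured group, so each match is rewritten using its own captured text.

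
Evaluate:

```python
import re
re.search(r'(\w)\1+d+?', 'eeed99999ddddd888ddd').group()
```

'eeed'

`\1` is not a pattern — it's the concrete string captured by group 1, re-applied verbatim.
The match spans [0:4] → 'eeed'.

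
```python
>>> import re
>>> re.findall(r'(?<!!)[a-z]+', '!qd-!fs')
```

The negative lookaround is zero-width — it rules out positions where the adjacent text would match, without consuming anything.
Walking the string: at [2:3] → 'd'; at [6:7] → 's'.
`findall` yields the raw match text (2 of them) because the pattern has no groups.

['d', 's']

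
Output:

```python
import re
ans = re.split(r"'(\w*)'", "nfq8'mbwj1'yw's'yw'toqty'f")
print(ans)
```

['nfq8', 'mbwj1', 'yw', 's', 'yw', 'toqty', 'f']

Matches to split on: at [4:11] → "'mbwj1'"; at [13:16] → "'s'"; at [18:25] → "'toqty'".
With a capturing group present, the delimiter's captured portion is kept in the result list.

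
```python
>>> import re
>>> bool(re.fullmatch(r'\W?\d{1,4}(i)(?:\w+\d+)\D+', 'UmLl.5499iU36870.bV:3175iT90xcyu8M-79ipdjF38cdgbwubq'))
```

False

Pattern: optionally a non-word character, then 1 to 4 of a digit; then a literal 'i' (captured); then one or more of a word character, then one or more of a digit (non-capturing group); then one or more of a non-digit.
For `fullmatch`, every character of the input must be accounted for by the pattern.
Here the pattern can't cover the whole string, so the call returns None, and `bool(None)` is False.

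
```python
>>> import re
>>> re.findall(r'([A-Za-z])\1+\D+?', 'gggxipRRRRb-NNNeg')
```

`\1` has to match the exact text group 1 already captured.
Walking the string: at [0:4] match 'gggx', group 1 = 'g'; at [6:11] match 'RRRRb', group 1 = 'R'; at [12:16] match 'NNNe', group 1 = 'N'.
`findall` collects group 1 from each match (3 total).

['g', 'R', 'N']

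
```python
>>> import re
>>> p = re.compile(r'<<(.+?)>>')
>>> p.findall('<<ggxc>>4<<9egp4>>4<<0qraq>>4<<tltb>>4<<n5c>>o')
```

Lazy quantifiers expand one character at a time until the remainder of the pattern can match.
Walking the string: at [0:8] match '<<ggxc>>', group 1 = 'ggxc'; at [9:18] match '<<9egp4>>', group 1 = '9egp4'; at [19:28] match '<<0qraq>>', group 1 = '0qraq'; at [29:37] match '<<tltb>>', group 1 = 'tltb'; at [38:45] match '<<n5c>>', group 1 = 'n5c'.
`findall` collects group 1 from each match (5 total).

['ggxc', '9egp4', '0qraq', 'tltb', 'n5c']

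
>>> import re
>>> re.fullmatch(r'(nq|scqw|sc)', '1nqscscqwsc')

`fullmatch` succeeds only if the pattern covers the string from start to end.
Here there's no way to consume every character, so the call returns None.

None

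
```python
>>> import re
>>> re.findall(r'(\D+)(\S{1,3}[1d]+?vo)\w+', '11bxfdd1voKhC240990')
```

[('bxfd', 'd1vo')]

Pattern: one or more of a non-digit (captured); then 1 to 3 of a non-whitespace character, then one or more of one of [1d] (lazy), then the literal 'vo' (captured); then one or more of a word character.
Scanning left to right: at [2:19] match 'bxfdd1voKhC240990', groups = ('bxfd', 'd1vo').
With 2 capturing groups, `findall` returns a 2-tuple per match.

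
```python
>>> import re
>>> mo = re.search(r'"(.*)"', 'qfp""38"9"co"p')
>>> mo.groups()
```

('"38"9"co',)

`search` walks the string left to right and returns the first match it finds.
The match spans [3:13] → '""38"9"co"'.
Captured: group 1 = '"38"9"co'.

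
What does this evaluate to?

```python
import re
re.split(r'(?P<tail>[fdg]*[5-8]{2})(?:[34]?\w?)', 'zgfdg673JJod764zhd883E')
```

Pattern: zero or more of one of [fdg], then exactly 2 of a character in [5-8] (captured as 'tail'); then optionally one of [34], then optionally a word character (non-capturing group).
Matches to split on: at [1:9] → 'gfdg673J'; at [11:16] → 'd764z'; at [17:22] → 'd883E'.
The group in the pattern means `split` returns the separators' captures alongside the pieces.

['z', 'gfdg67', 'Jo', 'd76', 'h', 'd88', '']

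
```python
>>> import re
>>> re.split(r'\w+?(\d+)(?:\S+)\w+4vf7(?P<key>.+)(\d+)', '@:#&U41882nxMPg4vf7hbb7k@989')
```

['@:#&', '41882', 'hbb7k@98', '9', '']

The pattern matches one or more of a word character (lazy); then one or more of a digit (captured); then one or more of a non-whitespace character (non-capturing group); then one or more of a word character, then the literal '4', then the literal 'vf7'; then one or more of any character (captured as 'key'); then one or more of a digit (captured).
Lazy quantifiers expand one character at a time until the remainder of the pattern can match.
Matches to split on: at [4:28] → 'U41882nxMPg4vf7hbb7k@989'.
With a capturing group present, the delimiter's captured portion is kept in the result list.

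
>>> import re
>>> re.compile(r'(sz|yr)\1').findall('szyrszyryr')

`\1` has to match the exact text group 1 already captured.
Scanning left to right: at [6:10] match 'yryr', group 1 = 'yr'.
Because there's exactly one group, `findall` drops the full match and keeps group 1 from the one hit.

['yr']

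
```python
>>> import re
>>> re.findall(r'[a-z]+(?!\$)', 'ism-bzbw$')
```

['ism', 'bzb']

The negative lookahead/lookbehind blocks any match where the forbidden context is present.
No capturing groups, so `findall` returns the 2 full match strings.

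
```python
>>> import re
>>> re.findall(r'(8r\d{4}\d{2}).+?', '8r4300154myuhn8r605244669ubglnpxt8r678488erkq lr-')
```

['8r430015', '8r605244', '8r678488']

This matches the literal '8r', then exactly 4 of a digit, then exactly 2 of a digit (captured); then one or more of any character (lazy).
The `?` after the quantifier makes it lazy — it takes as little as possible before letting the rest of the pattern try.
Matches: at [0:9] match '8r4300154', group 1 = '8r430015'; at [14:23] match '8r6052446', group 1 = '8r605244'; at [33:42] match '8r678488e', group 1 = '8r678488'.
With a single group, `findall` returns only what that group captured — 3 items.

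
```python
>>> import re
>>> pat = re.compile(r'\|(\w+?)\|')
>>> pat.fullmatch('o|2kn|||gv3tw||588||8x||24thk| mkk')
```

None

For `fullmatch`, every character of the input must be accounted for by the pattern.
Here the pattern can't cover the whole string, so the call returns None.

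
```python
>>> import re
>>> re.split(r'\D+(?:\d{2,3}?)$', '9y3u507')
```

Splitting on the pattern gives 2 pieces.

['9y3', '']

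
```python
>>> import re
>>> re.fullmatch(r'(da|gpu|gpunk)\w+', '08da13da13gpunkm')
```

None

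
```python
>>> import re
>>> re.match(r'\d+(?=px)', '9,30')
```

None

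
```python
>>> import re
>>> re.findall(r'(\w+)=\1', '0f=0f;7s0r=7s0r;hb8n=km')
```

['0f', '7s0r']

A backreference is literal: `\1` must see the identical characters the first group matched.
Scanning left to right: at [0:5] match '0f=0f', group 1 = '0f'; at [6:15] match '7s0r=7s0r', group 1 = '7s0r'.
One capturing group, so `findall` returns just the captured substring from each match — 2 in all.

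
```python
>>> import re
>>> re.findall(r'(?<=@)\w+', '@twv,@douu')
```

['twv', 'douu']

Because the assertion is zero-width, the text it checks is not consumed and won't appear in the result.
`findall` yields the raw match text (2 of them) because the pattern has no groups.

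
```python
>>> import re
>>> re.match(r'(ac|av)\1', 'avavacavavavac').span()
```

(0, 4)

After group 1 captures some text, `\1` only succeeds where that same text appears again.
With `match`, the pattern is implicitly anchored at the beginning.
The match spans [0:4] → 'avav'.
Captured: group 1 = 'av'.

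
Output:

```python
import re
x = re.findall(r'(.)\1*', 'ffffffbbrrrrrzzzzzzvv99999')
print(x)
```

['f', 'b', 'r', 'z', 'v', '9']

`\1` is not a pattern — it's the concrete string captured by group 1, re-applied verbatim.
Matches: at [0:6] match 'ffffff', group 1 = 'f'; at [6:8] match 'bb', group 1 = 'b'; at [8:13] match 'rrrrr', group 1 = 'r'; at [13:19] match 'zzzzzz', group 1 = 'z'; at [19:21] match 'vv', group 1 = 'v'; ….
`findall` collects group 1 from each match (6 total).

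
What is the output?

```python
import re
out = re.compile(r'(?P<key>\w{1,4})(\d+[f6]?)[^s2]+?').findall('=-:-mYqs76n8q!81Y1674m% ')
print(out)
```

[('mYqs', '76'), ('81Y1', '674')]

Pattern: 1 to 4 of a word character (captured as 'key'); then one or more of a digit, then optionally one of [f6] (captured); then one or more of any character except [s2] (lazy).
Lazy quantifiers expand one character at a time until the remainder of the pattern can match.
Walking the string: at [4:11] match 'mYqs76n', groups = ('mYqs', '76'); at [14:22] match '81Y1674m', groups = ('81Y1', '674').
`findall` packs the 2 group values into a tuple for every match.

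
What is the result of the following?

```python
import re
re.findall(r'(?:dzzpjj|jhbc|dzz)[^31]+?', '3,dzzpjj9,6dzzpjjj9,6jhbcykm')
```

['dzzpjj9', 'dzzpjjj', 'jhbcy']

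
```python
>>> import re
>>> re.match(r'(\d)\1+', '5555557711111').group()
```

`\1` has to match the exact text group 1 already captured.
With `match`, the pattern is implicitly anchored at the beginning.
The match spans [0:6] → '555555'.
Captured: group 1 = '5'.

'555555'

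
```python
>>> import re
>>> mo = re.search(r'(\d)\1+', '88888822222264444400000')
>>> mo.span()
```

(0, 6)

`\1` is not a pattern — it's the concrete string captured by group 1, re-applied verbatim.
The match spans [0:6] → '888888'.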